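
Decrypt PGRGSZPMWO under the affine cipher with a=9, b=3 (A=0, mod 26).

KJQJTOKBFH

The inverse of 9 mod 26 is 3, since 9·3=27≡1. Apply D(y)=3·(y−3) mod 26:
P(15): 3·(15−3)=36≡10 → K
G(6): 3·(6−3)=9 → J
R(17): 3·(17−3)=42≡16 → Q
G(6): 3·(6−3)=9 → J
S(18): 3·(18−3)=45≡19 → T
Z(25): 3·(25−3)=66≡14 → O
P(15): 3·(15−3)=36≡10 → K
M(12): 3·(12−3)=27≡1 → B
W(22): 3·(22−3)=57≡5 → F
O(14): 3·(14−3)=33≡7 → H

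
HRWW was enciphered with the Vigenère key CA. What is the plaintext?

Repeat the key across the ciphertext: CACA
H(7)−C(2): 5 → F
R(17)−A(0): 17 → R
W(22)−C(2): 20 → U
W(22)−A(0): 22 → W

FRUW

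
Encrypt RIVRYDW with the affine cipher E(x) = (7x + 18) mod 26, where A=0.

HWJHENQ

R(17): 7·17+18=137≡7 → H
I(8): 7·8+18=74≡22 → W
V(21): 7·21+18=165≡9 → J
R(17): 7·17+18=137≡7 → H
Y(24): 7·24+18=186≡4 → E
D(3): 7·3+18=39≡13 → N
W(22): 7·22+18=172≡16 → Q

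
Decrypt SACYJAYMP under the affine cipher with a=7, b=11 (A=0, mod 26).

BRVNWRNPI

The inverse of 7 mod 26 is 15, since 7·15=105≡1. Apply D(y)=15·(y−11) mod 26:
S(18): 15·(18−11)=105≡1 → B
A(0): 15·(0−11)=-165≡17 → R
C(2): 15·(2−11)=-135≡21 → V
Y(24): 15·(24−11)=195≡13 → N
J(9): 15·(9−11)=-30≡22 → W
A(0): 15·(0−11)=-165≡17 → R
Y(24): 15·(24−11)=195≡13 → N
M(12): 15·(12−11)=15 → P
P(15): 15·(15−11)=60≡8 → I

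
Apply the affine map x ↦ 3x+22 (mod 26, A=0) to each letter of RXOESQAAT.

VNMIYSWWB

R(17): 3·17+22=73≡21 → V
X(23): 3·23+22=91≡13 → N
O(14): 3·14+22=64≡12 → M
E(4): 3·4+22=34≡8 → I
S(18): 3·18+22=76≡24 → Y
Q(16): 3·16+22=70≡18 → S
A(0): 3·0+22=22 → W
A(0): 3·0+22=22 → W
T(19): 3·19+22=79≡1 → B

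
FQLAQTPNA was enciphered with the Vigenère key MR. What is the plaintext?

TZZJECDWO

Repeat the key across the ciphertext: MRMRMRMRM
F(5)−M(12): -7≡19 → T
Q(16)−R(17): -1≡25 → Z
L(11)−M(12): -1≡25 → Z
A(0)−R(17): -17≡9 → J
Q(16)−M(12): 4 → E
T(19)−R(17): 2 → C
P(15)−M(12): 3 → D
N(13)−R(17): -4≡22 → W
A(0)−M(12): -12≡14 → O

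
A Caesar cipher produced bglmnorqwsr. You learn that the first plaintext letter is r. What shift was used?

From the crib: b(1)−r(17)=-16≡10, so the shift is 10.

10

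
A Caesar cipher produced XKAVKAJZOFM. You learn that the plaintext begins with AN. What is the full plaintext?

ANDYNDMCRIP

From the crib: X(23)−A(0)=23, so the shift is 23.
Subtract 23 from each ciphertext letter:
X(23): 23−23=0 → A
K(10): 10−23=-13≡13 → N
A(0): 0−23=-23≡3 → D
V(21): 21−23=-2≡24 → Y
K(10): 10−23=-13≡13 → N
A(0): 0−23=-23≡3 → D
J(9): 9−23=-14≡12 → M
Z(25): 25−23=2 → C
O(14): 14−23=-9≡17 → R
F(5): 5−23=-18≡8 → I
M(12): 12−23=-11≡15 → P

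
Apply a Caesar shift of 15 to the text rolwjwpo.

gdalyled

r(17): 17+15=32≡6 → g
o(14): 14+15=29≡3 → d
l(11): 11+15=26≡0 → a
w(22): 22+15=37≡11 → l
j(9): 9+15=24 → y
w(22): 22+15=37≡11 → l
p(15): 15+15=30≡4 → e
o(14): 14+15=29≡3 → d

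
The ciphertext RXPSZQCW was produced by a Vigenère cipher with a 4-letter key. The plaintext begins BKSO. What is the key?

Subtract each crib letter from the matching ciphertext letter (mod 26):
R(17)−B(1)=16 → Q
X(23)−K(10)=13 → N
P(15)−S(18)=-3≡23 → X
S(18)−O(14)=4 → E

QNXE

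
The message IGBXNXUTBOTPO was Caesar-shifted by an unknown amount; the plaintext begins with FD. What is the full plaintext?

From the crib: I(8)−F(5)=3, so the shift is 3.
Subtract 3 from each ciphertext letter:
I(8): 8−3=5 → F
G(6): 6−3=3 → D
B(1): 1−3=-2≡24 → Y
X(23): 23−3=20 → U
N(13): 13−3=10 → K
X(23): 23−3=20 → U
U(20): 20−3=17 → R
T(19): 19−3=16 → Q
B(1): 1−3=-2≡24 → Y
O(14): 14−3=11 → L
T(19): 19−3=16 → Q
P(15): 15−3=12 → M
O(14): 14−3=11 → L

FDYUKURQYLQML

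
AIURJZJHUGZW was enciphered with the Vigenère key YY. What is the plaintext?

Repeat the key across the ciphertext: YYYYYYYYYYYY
A(0)−Y(24): -24≡2 → C
I(8)−Y(24): -16≡10 → K
U(20)−Y(24): -4≡22 → W
R(17)−Y(24): -7≡19 → T
J(9)−Y(24): -15≡11 → L
Z(25)−Y(24): 1 → B
J(9)−Y(24): -15≡11 → L
H(7)−Y(24): -17≡9 → J
U(20)−Y(24): -4≡22 → W
G(6)−Y(24): -18≡8 → I
Z(25)−Y(24): 1 → B
W(22)−Y(24): -2≡24 → Y

CKWTLBLJWIBY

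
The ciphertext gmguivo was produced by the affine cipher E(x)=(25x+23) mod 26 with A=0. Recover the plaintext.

rlrdpcj

The inverse of 25 mod 26 is 25, since 25·25=625≡1. Apply D(y)=25·(y−23) mod 26:
g(6): 25·(6−23)=-425≡17 → r
m(12): 25·(12−23)=-275≡11 → l
g(6): 25·(6−23)=-425≡17 → r
u(20): 25·(20−23)=-75≡3 → d
i(8): 25·(8−23)=-375≡15 → p
v(21): 25·(21−23)=-50≡2 → c
o(14): 25·(14−23)=-225≡9 → j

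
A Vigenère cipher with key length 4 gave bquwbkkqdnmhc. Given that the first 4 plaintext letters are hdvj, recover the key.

unzn

Subtract each crib letter from the matching ciphertext letter (mod 26):
b(1)−h(7)=-6≡20 → u
q(16)−d(3)=13 → n
u(20)−v(21)=-1≡25 → z
w(22)−j(9)=13 → n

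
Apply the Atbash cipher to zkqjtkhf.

z(25) → a(0)
k(10) → p(15)
q(16) → j(9)
j(9) → q(16)
t(19) → g(6)
k(10) → p(15)
h(7) → s(18)
f(5) → u(20)

apjqgpsu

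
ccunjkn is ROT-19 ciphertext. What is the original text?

jjbuqru

c(2): 2−19=-17≡9 → j
c(2): 2−19=-17≡9 → j
u(20): 20−19=1 → b
n(13): 13−19=-6≡20 → u
j(9): 9−19=-10≡16 → q
k(10): 10−19=-9≡17 → r
n(13): 13−19=-6≡20 → u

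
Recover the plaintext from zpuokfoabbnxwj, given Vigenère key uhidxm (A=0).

Repeat the key across the ciphertext: uhidxmuhidxmuh
z(25)−u(20): 5 → f
p(15)−h(7): 8 → i
u(20)−i(8): 12 → m
o(14)−d(3): 11 → l
k(10)−x(23): -13≡13 → n
f(5)−m(12): -7≡19 → t
o(14)−u(20): -6≡20 → u
a(0)−h(7): -7≡19 → t
b(1)−i(8): -7≡19 → t
b(1)−d(3): -2≡24 → y
n(13)−x(23): -10≡16 → q
x(23)−m(12): 11 → l
w(22)−u(20): 2 → c
j(9)−h(7): 2 → c

fimlntuttyqlcc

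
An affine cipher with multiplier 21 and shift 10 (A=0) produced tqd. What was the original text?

The inverse of 21 mod 26 is 5, since 21·5=105≡1. Apply D(y)=5·(y−10) mod 26:
t(19): 5·(19−10)=45≡19 → t
q(16): 5·(16−10)=30≡4 → e
d(3): 5·(3−10)=-35≡17 → r

ter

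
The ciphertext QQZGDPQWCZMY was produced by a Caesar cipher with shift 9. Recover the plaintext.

HHQXUGHNTQDP

Q(16): 16−9=7 → H
Q(16): 16−9=7 → H
Z(25): 25−9=16 → Q
G(6): 6−9=-3≡23 → X
D(3): 3−9=-6≡20 → U
P(15): 15−9=6 → G
Q(16): 16−9=7 → H
W(22): 22−9=13 → N
C(2): 2−9=-7≡19 → T
Z(25): 25−9=16 → Q
M(12): 12−9=3 → D
Y(24): 24−9=15 → P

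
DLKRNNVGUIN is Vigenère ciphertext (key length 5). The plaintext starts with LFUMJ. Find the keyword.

SGQFE

Subtract each crib letter from the matching ciphertext letter (mod 26):
D(3)−L(11)=-8≡18 → S
L(11)−F(5)=6 → G
K(10)−U(20)=-10≡16 → Q
R(17)−M(12)=5 → F
N(13)−J(9)=4 → E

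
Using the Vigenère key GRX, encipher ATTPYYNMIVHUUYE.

GKQVPVTDFBYRAPB

Repeat the key across the message: GRXGRXGRXGRXGRX
A(0)+G(6): 6 → G
T(19)+R(17): 36≡10 → K
T(19)+X(23): 42≡16 → Q
P(15)+G(6): 21 → V
Y(24)+R(17): 41≡15 → P
Y(24)+X(23): 47≡21 → V
N(13)+G(6): 19 → T
M(12)+R(17): 29≡3 → D
I(8)+X(23): 31≡5 → F
V(21)+G(6): 27≡1 → B
H(7)+R(17): 24 → Y
U(20)+X(23): 43≡17 → R
U(20)+G(6): 26≡0 → A
Y(24)+R(17): 41≡15 → P
E(4)+X(23): 27≡1 → B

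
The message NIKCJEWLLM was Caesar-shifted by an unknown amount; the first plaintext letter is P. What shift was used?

24

From the crib: N(13)−P(15)=-2≡24, so the shift is 24.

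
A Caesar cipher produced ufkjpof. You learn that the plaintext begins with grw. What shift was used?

14

From the crib: u(20)−g(6)=14, so the shift is 14.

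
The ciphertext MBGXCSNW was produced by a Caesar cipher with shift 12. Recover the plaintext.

M(12): 12−12=0 → A
B(1): 1−12=-11≡15 → P
G(6): 6−12=-6≡20 → U
X(23): 23−12=11 → L
C(2): 2−12=-10≡16 → Q
S(18): 18−12=6 → G
N(13): 13−12=1 → B
W(22): 22−12=10 → K

APULQGBK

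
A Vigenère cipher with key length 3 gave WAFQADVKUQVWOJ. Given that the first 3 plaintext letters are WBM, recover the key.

AZT

Subtract each crib letter from the matching ciphertext letter (mod 26):
W(22)−W(22)=0 → A
A(0)−B(1)=-1≡25 → Z
F(5)−M(12)=-7≡19 → T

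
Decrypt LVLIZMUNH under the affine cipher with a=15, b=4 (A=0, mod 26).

The inverse of 15 mod 26 is 7, since 15·7=105≡1. Apply D(y)=7·(y−4) mod 26:
L(11): 7·(11−4)=49≡23 → X
V(21): 7·(21−4)=119≡15 → P
L(11): 7·(11−4)=49≡23 → X
I(8): 7·(8−4)=28≡2 → C
Z(25): 7·(25−4)=147≡17 → R
M(12): 7·(12−4)=56≡4 → E
U(20): 7·(20−4)=112≡8 → I
N(13): 7·(13−4)=63≡11 → L
H(7): 7·(7−4)=21 → V

XPXCREILV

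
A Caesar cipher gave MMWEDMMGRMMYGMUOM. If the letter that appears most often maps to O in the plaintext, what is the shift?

24

The most frequent ciphertext letter is M (appears 8 times).
M is position 12; O is position 14.
Shift = -2≡24.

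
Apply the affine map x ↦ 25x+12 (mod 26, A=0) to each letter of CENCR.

KIZKV

C(2): 25·2+12=62≡10 → K
E(4): 25·4+12=112≡8 → I
N(13): 25·13+12=337≡25 → Z
C(2): 25·2+12=62≡10 → K
R(17): 25·17+12=437≡21 → V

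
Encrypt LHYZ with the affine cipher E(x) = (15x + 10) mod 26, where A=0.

L(11): 15·11+10=175≡19 → T
H(7): 15·7+10=115≡11 → L
Y(24): 15·24+10=370≡6 → G
Z(25): 15·25+10=385≡21 → V

TLGV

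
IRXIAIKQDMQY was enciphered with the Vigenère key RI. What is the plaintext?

Repeat the key across the ciphertext: RIRIRIRIRIRI
I(8)−R(17): -9≡17 → R
R(17)−I(8): 9 → J
X(23)−R(17): 6 → G
I(8)−I(8): 0 → A
A(0)−R(17): -17≡9 → J
I(8)−I(8): 0 → A
K(10)−R(17): -7≡19 → T
Q(16)−I(8): 8 → I
D(3)−R(17): -14≡12 → M
M(12)−I(8): 4 → E
Q(16)−R(17): -1≡25 → Z
Y(24)−I(8): 16 → Q

RJGAJATIMEZQ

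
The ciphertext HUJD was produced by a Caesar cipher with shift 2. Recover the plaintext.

FSHB

H(7): 7−2=5 → F
U(20): 20−2=18 → S
J(9): 9−2=7 → H
D(3): 3−2=1 → B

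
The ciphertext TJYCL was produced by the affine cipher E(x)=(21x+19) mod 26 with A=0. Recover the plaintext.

The inverse of 21 mod 26 is 5, since 21·5=105≡1. Apply D(y)=5·(y−19) mod 26:
T(19): 5·(19−19)=0 → A
J(9): 5·(9−19)=-50≡2 → C
Y(24): 5·(24−19)=25 → Z
C(2): 5·(2−19)=-85≡19 → T
L(11): 5·(11−19)=-40≡12 → M

ACZTM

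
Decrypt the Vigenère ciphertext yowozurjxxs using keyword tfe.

fjsvuqyeten

Repeat the key across the ciphertext: tfetfetfetf
y(24)−t(19): 5 → f
o(14)−f(5): 9 → j
w(22)−e(4): 18 → s
o(14)−t(19): -5≡21 → v
z(25)−f(5): 20 → u
u(20)−e(4): 16 → q
r(17)−t(19): -2≡24 → y
j(9)−f(5): 4 → e
x(23)−e(4): 19 → t
x(23)−t(19): 4 → e
s(18)−f(5): 13 → n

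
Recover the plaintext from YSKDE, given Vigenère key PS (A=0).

Repeat the key across the ciphertext: PSPSP
Y(24)−P(15): 9 → J
S(18)−S(18): 0 → A
K(10)−P(15): -5≡21 → V
D(3)−S(18): -15≡11 → L
E(4)−P(15): -11≡15 → P

JAVLP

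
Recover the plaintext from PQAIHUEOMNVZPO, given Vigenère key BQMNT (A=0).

Repeat the key across the ciphertext: BQMNTBQMNTBQMN
P(15)−B(1): 14 → O
Q(16)−Q(16): 0 → A
A(0)−M(12): -12≡14 → O
I(8)−N(13): -5≡21 → V
H(7)−T(19): -12≡14 → O
U(20)−B(1): 19 → T
E(4)−Q(16): -12≡14 → O
O(14)−M(12): 2 → C
M(12)−N(13): -1≡25 → Z
N(13)−T(19): -6≡20 → U
V(21)−B(1): 20 → U
Z(25)−Q(16): 9 → J
P(15)−M(12): 3 → D
O(14)−N(13): 1 → B

OAOVOTOCZUUJDB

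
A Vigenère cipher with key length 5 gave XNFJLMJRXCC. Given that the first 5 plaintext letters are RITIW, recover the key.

GFMBP

Subtract each crib letter from the matching ciphertext letter (mod 26):
X(23)−R(17)=6 → G
N(13)−I(8)=5 → F
F(5)−T(19)=-14≡12 → M
J(9)−I(8)=1 → B
L(11)−W(22)=-11≡15 → P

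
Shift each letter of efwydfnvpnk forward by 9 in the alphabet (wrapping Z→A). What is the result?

nofhmoweywt

e(4): 4+9=13 → n
f(5): 5+9=14 → o
w(22): 22+9=31≡5 → f
y(24): 24+9=33≡7 → h
d(3): 3+9=12 → m
f(5): 5+9=14 → o
n(13): 13+9=22 → w
v(21): 21+9=30≡4 → e
p(15): 15+9=24 → y
n(13): 13+9=22 → w
k(10): 10+9=19 → t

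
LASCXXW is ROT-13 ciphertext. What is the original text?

YNFPKKJ

L(11): 11−13=-2≡24 → Y
A(0): 0−13=-13≡13 → N
S(18): 18−13=5 → F
C(2): 2−13=-11≡15 → P
X(23): 23−13=10 → K
X(23): 23−13=10 → K
W(22): 22−13=9 → J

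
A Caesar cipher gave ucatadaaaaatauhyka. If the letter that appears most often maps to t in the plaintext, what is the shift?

The most frequent ciphertext letter is a (appears 9 times).
a is position 0; t is position 19.
Shift = -19≡7.

7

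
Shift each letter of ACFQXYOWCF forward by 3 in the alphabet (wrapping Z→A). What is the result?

DFITABRZFI

A(0): 0+3=3 → D
C(2): 2+3=5 → F
F(5): 5+3=8 → I
Q(16): 16+3=19 → T
X(23): 23+3=26≡0 → A
Y(24): 24+3=27≡1 → B
O(14): 14+3=17 → R
W(22): 22+3=25 → Z
C(2): 2+3=5 → F
F(5): 5+3=8 → I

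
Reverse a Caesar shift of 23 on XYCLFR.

ABFOIU

X(23): 23−23=0 → A
Y(24): 24−23=1 → B
C(2): 2−23=-21≡5 → F
L(11): 11−23=-12≡14 → O
F(5): 5−23=-18≡8 → I
R(17): 17−23=-6≡20 → U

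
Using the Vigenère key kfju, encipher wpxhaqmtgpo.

Repeat the key across the message: kfjukfjukfj
w(22)+k(10): 32≡6 → g
p(15)+f(5): 20 → u
x(23)+j(9): 32≡6 → g
h(7)+u(20): 27≡1 → b
a(0)+k(10): 10 → k
q(16)+f(5): 21 → v
m(12)+j(9): 21 → v
t(19)+u(20): 39≡13 → n
g(6)+k(10): 16 → q
p(15)+f(5): 20 → u
o(14)+j(9): 23 → x

gugbkvvnqux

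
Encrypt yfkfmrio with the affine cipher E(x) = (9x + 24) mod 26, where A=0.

y(24): 9·24+24=240≡6 → g
f(5): 9·5+24=69≡17 → r
k(10): 9·10+24=114≡10 → k
f(5): 9·5+24=69≡17 → r
m(12): 9·12+24=132≡2 → c
r(17): 9·17+24=177≡21 → v
i(8): 9·8+24=96≡18 → s
o(14): 9·14+24=150≡20 → u

grkrcvsu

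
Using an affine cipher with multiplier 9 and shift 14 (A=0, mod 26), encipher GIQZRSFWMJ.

QICFLUHESR

G(6): 9·6+14=68≡16 → Q
I(8): 9·8+14=86≡8 → I
Q(16): 9·16+14=158≡2 → C
Z(25): 9·25+14=239≡5 → F
R(17): 9·17+14=167≡11 → L
S(18): 9·18+14=176≡20 → U
F(5): 9·5+14=59≡7 → H
W(22): 9·22+14=212≡4 → E
M(12): 9·12+14=122≡18 → S
J(9): 9·9+14=95≡17 → R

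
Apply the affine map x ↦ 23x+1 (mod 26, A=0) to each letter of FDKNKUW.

MSXOXTN

F(5): 23·5+1=116≡12 → M
D(3): 23·3+1=70≡18 → S
K(10): 23·10+1=231≡23 → X
N(13): 23·13+1=300≡14 → O
K(10): 23·10+1=231≡23 → X
U(20): 23·20+1=461≡19 → T
W(22): 23·22+1=507≡13 → N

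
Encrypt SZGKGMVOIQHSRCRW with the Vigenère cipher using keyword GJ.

Repeat the key across the message: GJGJGJGJGJGJGJGJ
S(18)+G(6): 24 → Y
Z(25)+J(9): 34≡8 → I
G(6)+G(6): 12 → M
K(10)+J(9): 19 → T
G(6)+G(6): 12 → M
M(12)+J(9): 21 → V
V(21)+G(6): 27≡1 → B
O(14)+J(9): 23 → X
I(8)+G(6): 14 → O
Q(16)+J(9): 25 → Z
H(7)+G(6): 13 → N
S(18)+J(9): 27≡1 → B
R(17)+G(6): 23 → X
C(2)+J(9): 11 → L
R(17)+G(6): 23 → X
W(22)+J(9): 31≡5 → F

YIMTMVBXOZNBXLXF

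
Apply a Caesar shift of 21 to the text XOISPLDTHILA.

X(23): 23+21=44≡18 → S
O(14): 14+21=35≡9 → J
I(8): 8+21=29≡3 → D
S(18): 18+21=39≡13 → N
P(15): 15+21=36≡10 → K
L(11): 11+21=32≡6 → G
D(3): 3+21=24 → Y
T(19): 19+21=40≡14 → O
H(7): 7+21=28≡2 → C
I(8): 8+21=29≡3 → D
L(11): 11+21=32≡6 → G
A(0): 0+21=21 → V

SJDNKGYOCDGV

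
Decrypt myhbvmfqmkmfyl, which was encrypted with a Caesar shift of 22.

m(12): 12−22=-10≡16 → q
y(24): 24−22=2 → c
h(7): 7−22=-15≡11 → l
b(1): 1−22=-21≡5 → f
v(21): 21−22=-1≡25 → z
m(12): 12−22=-10≡16 → q
f(5): 5−22=-17≡9 → j
q(16): 16−22=-6≡20 → u
m(12): 12−22=-10≡16 → q
k(10): 10−22=-12≡14 → o
m(12): 12−22=-10≡16 → q
f(5): 5−22=-17≡9 → j
y(24): 24−22=2 → c
l(11): 11−22=-11≡15 → p

qclfzqjuqoqjcp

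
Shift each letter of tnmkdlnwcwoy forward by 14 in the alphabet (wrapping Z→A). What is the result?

t(19): 19+14=33≡7 → h
n(13): 13+14=27≡1 → b
m(12): 12+14=26≡0 → a
k(10): 10+14=24 → y
d(3): 3+14=17 → r
l(11): 11+14=25 → z
n(13): 13+14=27≡1 → b
w(22): 22+14=36≡10 → k
c(2): 2+14=16 → q
w(22): 22+14=36≡10 → k
o(14): 14+14=28≡2 → c
y(24): 24+14=38≡12 → m

hbayrzbkqkcm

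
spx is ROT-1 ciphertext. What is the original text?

s(18): 18−1=17 → r
p(15): 15−1=14 → o
x(23): 23−1=22 → w

row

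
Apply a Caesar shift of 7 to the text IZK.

I(8): 8+7=15 → P
Z(25): 25+7=32≡6 → G
K(10): 10+7=17 → R

PGR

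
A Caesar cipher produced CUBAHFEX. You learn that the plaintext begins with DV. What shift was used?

From the crib: C(2)−D(3)=-1≡25, so the shift is 25.

25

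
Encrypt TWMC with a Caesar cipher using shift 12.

FIYO

T(19): 19+12=31≡5 → F
W(22): 22+12=34≡8 → I
M(12): 12+12=24 → Y
C(2): 2+12=14 → O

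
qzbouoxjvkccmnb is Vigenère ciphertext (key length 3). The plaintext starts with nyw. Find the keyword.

Subtract each crib letter from the matching ciphertext letter (mod 26):
q(16)−n(13)=3 → d
z(25)−y(24)=1 → b
b(1)−w(22)=-21≡5 → f

dbf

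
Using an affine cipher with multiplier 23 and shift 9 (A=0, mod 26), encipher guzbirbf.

g(6): 23·6+9=147≡17 → r
u(20): 23·20+9=469≡1 → b
z(25): 23·25+9=584≡12 → m
b(1): 23·1+9=32≡6 → g
i(8): 23·8+9=193≡11 → l
r(17): 23·17+9=400≡10 → k
b(1): 23·1+9=32≡6 → g
f(5): 23·5+9=124≡20 → u

rbmglkgu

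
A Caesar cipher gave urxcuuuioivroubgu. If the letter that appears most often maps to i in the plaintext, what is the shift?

The most frequent ciphertext letter is u (appears 6 times).
u is position 20; i is position 8.
Shift = 12.

12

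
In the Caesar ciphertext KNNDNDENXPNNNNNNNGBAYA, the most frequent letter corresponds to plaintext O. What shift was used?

25

The most frequent ciphertext letter is N (appears 11 times).
N is position 13; O is position 14.
Shift = -1≡25.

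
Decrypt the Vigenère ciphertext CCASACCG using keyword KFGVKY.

Repeat the key across the ciphertext: KFGVKYKF
C(2)−K(10): -8≡18 → S
C(2)−F(5): -3≡23 → X
A(0)−G(6): -6≡20 → U
S(18)−V(21): -3≡23 → X
A(0)−K(10): -10≡16 → Q
C(2)−Y(24): -22≡4 → E
C(2)−K(10): -8≡18 → S
G(6)−F(5): 1 → B

SXUXQESB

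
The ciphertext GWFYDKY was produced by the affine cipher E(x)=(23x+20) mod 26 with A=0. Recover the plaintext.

The inverse of 23 mod 26 is 17, since 23·17=391≡1. Apply D(y)=17·(y−20) mod 26:
G(6): 17·(6−20)=-238≡22 → W
W(22): 17·(22−20)=34≡8 → I
F(5): 17·(5−20)=-255≡5 → F
Y(24): 17·(24−20)=68≡16 → Q
D(3): 17·(3−20)=-289≡23 → X
K(10): 17·(10−20)=-170≡12 → M
Y(24): 17·(24−20)=68≡16 → Q

WIFQXMQ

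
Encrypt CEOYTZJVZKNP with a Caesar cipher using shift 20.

WYISNTDPTEHJ

C(2): 2+20=22 → W
E(4): 4+20=24 → Y
O(14): 14+20=34≡8 → I
Y(24): 24+20=44≡18 → S
T(19): 19+20=39≡13 → N
Z(25): 25+20=45≡19 → T
J(9): 9+20=29≡3 → D
V(21): 21+20=41≡15 → P
Z(25): 25+20=45≡19 → T
K(10): 10+20=30≡4 → E
N(13): 13+20=33≡7 → H
P(15): 15+20=35≡9 → J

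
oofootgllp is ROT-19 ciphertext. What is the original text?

vvmvvanssw

o(14): 14−19=-5≡21 → v
o(14): 14−19=-5≡21 → v
f(5): 5−19=-14≡12 → m
o(14): 14−19=-5≡21 → v
o(14): 14−19=-5≡21 → v
t(19): 19−19=0 → a
g(6): 6−19=-13≡13 → n
l(11): 11−19=-8≡18 → s
l(11): 11−19=-8≡18 → s
p(15): 15−19=-4≡22 → w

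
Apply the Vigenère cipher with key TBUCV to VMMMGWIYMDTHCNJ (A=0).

ONGOBPJSOYMIWPE

Repeat the key across the message: TBUCVTBUCVTBUCV
V(21)+T(19): 40≡14 → O
M(12)+B(1): 13 → N
M(12)+U(20): 32≡6 → G
M(12)+C(2): 14 → O
G(6)+V(21): 27≡1 → B
W(22)+T(19): 41≡15 → P
I(8)+B(1): 9 → J
Y(24)+U(20): 44≡18 → S
M(12)+C(2): 14 → O
D(3)+V(21): 24 → Y
T(19)+T(19): 38≡12 → M
H(7)+B(1): 8 → I
C(2)+U(20): 22 → W
N(13)+C(2): 15 → P
J(9)+V(21): 30≡4 → E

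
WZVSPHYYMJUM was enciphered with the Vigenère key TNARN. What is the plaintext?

DMVBCOLYVWBZ

Repeat the key across the ciphertext: TNARNTNARNTN
W(22)−T(19): 3 → D
Z(25)−N(13): 12 → M
V(21)−A(0): 21 → V
S(18)−R(17): 1 → B
P(15)−N(13): 2 → C
H(7)−T(19): -12≡14 → O
Y(24)−N(13): 11 → L
Y(24)−A(0): 24 → Y
M(12)−R(17): -5≡21 → V
J(9)−N(13): -4≡22 → W
U(20)−T(19): 1 → B
M(12)−N(13): -1≡25 → Z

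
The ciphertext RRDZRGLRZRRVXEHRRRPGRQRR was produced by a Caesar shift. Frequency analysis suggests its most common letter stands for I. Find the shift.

9

The most frequent ciphertext letter is R (appears 12 times).
R is position 17; I is position 8.
Shift = 9.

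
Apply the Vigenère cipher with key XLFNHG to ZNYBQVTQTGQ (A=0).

WYDOXBQBYTX

Repeat the key across the message: XLFNHGXLFNH
Z(25)+X(23): 48≡22 → W
N(13)+L(11): 24 → Y
Y(24)+F(5): 29≡3 → D
B(1)+N(13): 14 → O
Q(16)+H(7): 23 → X
V(21)+G(6): 27≡1 → B
T(19)+X(23): 42≡16 → Q
Q(16)+L(11): 27≡1 → B
T(19)+F(5): 24 → Y
G(6)+N(13): 19 → T
Q(16)+H(7): 23 → X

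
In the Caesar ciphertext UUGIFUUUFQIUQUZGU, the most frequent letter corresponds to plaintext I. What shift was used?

The most frequent ciphertext letter is U (appears 8 times).
U is position 20; I is position 8.
Shift = 12.

12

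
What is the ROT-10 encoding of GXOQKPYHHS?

G(6): 6+10=16 → Q
X(23): 23+10=33≡7 → H
O(14): 14+10=24 → Y
Q(16): 16+10=26≡0 → A
K(10): 10+10=20 → U
P(15): 15+10=25 → Z
Y(24): 24+10=34≡8 → I
H(7): 7+10=17 → R
H(7): 7+10=17 → R
S(18): 18+10=28≡2 → C

QHYAUZIRRC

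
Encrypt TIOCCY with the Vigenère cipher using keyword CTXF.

VBLHER

Repeat the key across the message: CTXFCT
T(19)+C(2): 21 → V
I(8)+T(19): 27≡1 → B
O(14)+X(23): 37≡11 → L
C(2)+F(5): 7 → H
C(2)+C(2): 4 → E
Y(24)+T(19): 43≡17 → R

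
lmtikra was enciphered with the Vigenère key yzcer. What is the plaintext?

Repeat the key across the ciphertext: yzceryz
l(11)−y(24): -13≡13 → n
m(12)−z(25): -13≡13 → n
t(19)−c(2): 17 → r
i(8)−e(4): 4 → e
k(10)−r(17): -7≡19 → t
r(17)−y(24): -7≡19 → t
a(0)−z(25): -25≡1 → b

nnrettb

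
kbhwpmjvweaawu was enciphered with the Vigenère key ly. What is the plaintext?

zdwyeoyxlgpclw

Repeat the key across the ciphertext: lylylylylylyly
k(10)−l(11): -1≡25 → z
b(1)−y(24): -23≡3 → d
h(7)−l(11): -4≡22 → w
w(22)−y(24): -2≡24 → y
p(15)−l(11): 4 → e
m(12)−y(24): -12≡14 → o
j(9)−l(11): -2≡24 → y
v(21)−y(24): -3≡23 → x
w(22)−l(11): 11 → l
e(4)−y(24): -20≡6 → g
a(0)−l(11): -11≡15 → p
a(0)−y(24): -24≡2 → c
w(22)−l(11): 11 → l
u(20)−y(24): -4≡22 → w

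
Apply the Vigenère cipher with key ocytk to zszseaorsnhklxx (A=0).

Repeat the key across the message: ocytkocytkocytk
z(25)+o(14): 39≡13 → n
s(18)+c(2): 20 → u
z(25)+y(24): 49≡23 → x
s(18)+t(19): 37≡11 → l
e(4)+k(10): 14 → o
a(0)+o(14): 14 → o
o(14)+c(2): 16 → q
r(17)+y(24): 41≡15 → p
s(18)+t(19): 37≡11 → l
n(13)+k(10): 23 → x
h(7)+o(14): 21 → v
k(10)+c(2): 12 → m
l(11)+y(24): 35≡9 → j
x(23)+t(19): 42≡16 → q
x(23)+k(10): 33≡7 → h

nuxlooqplxvmjqh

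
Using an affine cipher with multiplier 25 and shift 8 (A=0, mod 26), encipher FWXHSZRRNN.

F(5): 25·5+8=133≡3 → D
W(22): 25·22+8=558≡12 → M
X(23): 25·23+8=583≡11 → L
H(7): 25·7+8=183≡1 → B
S(18): 25·18+8=458≡16 → Q
Z(25): 25·25+8=633≡9 → J
R(17): 25·17+8=433≡17 → R
R(17): 25·17+8=433≡17 → R
N(13): 25·13+8=333≡21 → V
N(13): 25·13+8=333≡21 → V

DMLBQJRRVV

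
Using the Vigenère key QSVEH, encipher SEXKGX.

IWSONN

Repeat the key across the message: QSVEHQ
S(18)+Q(16): 34≡8 → I
E(4)+S(18): 22 → W
X(23)+V(21): 44≡18 → S
K(10)+E(4): 14 → O
G(6)+H(7): 13 → N
X(23)+Q(16): 39≡13 → N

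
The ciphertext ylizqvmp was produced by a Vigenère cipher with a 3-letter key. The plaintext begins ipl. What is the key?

qwx

Subtract each crib letter from the matching ciphertext letter (mod 26):
y(24)−i(8)=16 → q
l(11)−p(15)=-4≡22 → w
i(8)−l(11)=-3≡23 → x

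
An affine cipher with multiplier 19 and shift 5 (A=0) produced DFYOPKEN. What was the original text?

The inverse of 19 mod 26 is 11, since 19·11=209≡1. Apply D(y)=11·(y−5) mod 26:
D(3): 11·(3−5)=-22≡4 → E
F(5): 11·(5−5)=0 → A
Y(24): 11·(24−5)=209≡1 → B
O(14): 11·(14−5)=99≡21 → V
P(15): 11·(15−5)=110≡6 → G
K(10): 11·(10−5)=55≡3 → D
E(4): 11·(4−5)=-11≡15 → P
N(13): 11·(13−5)=88≡10 → K

EABVGDPK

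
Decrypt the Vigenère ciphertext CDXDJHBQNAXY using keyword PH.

NWIWUAMJYTIR

Repeat the key across the ciphertext: PHPHPHPHPHPH
C(2)−P(15): -13≡13 → N
D(3)−H(7): -4≡22 → W
X(23)−P(15): 8 → I
D(3)−H(7): -4≡22 → W
J(9)−P(15): -6≡20 → U
H(7)−H(7): 0 → A
B(1)−P(15): -14≡12 → M
Q(16)−H(7): 9 → J
N(13)−P(15): -2≡24 → Y
A(0)−H(7): -7≡19 → T
X(23)−P(15): 8 → I
Y(24)−H(7): 17 → R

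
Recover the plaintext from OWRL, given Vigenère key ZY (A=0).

Repeat the key across the ciphertext: ZYZY
O(14)−Z(25): -11≡15 → P
W(22)−Y(24): -2≡24 → Y
R(17)−Z(25): -8≡18 → S
L(11)−Y(24): -13≡13 → N

PYSN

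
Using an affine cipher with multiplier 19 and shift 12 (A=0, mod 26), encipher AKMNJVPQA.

A(0): 19·0+12=12 → M
K(10): 19·10+12=202≡20 → U
M(12): 19·12+12=240≡6 → G
N(13): 19·13+12=259≡25 → Z
J(9): 19·9+12=183≡1 → B
V(21): 19·21+12=411≡21 → V
P(15): 19·15+12=297≡11 → L
Q(16): 19·16+12=316≡4 → E
A(0): 19·0+12=12 → M

MUGZBVLEM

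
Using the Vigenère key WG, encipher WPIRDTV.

SVEXZZR

Repeat the key across the message: WGWGWGW
W(22)+W(22): 44≡18 → S
P(15)+G(6): 21 → V
I(8)+W(22): 30≡4 → E
R(17)+G(6): 23 → X
D(3)+W(22): 25 → Z
T(19)+G(6): 25 → Z
V(21)+W(22): 43≡17 → R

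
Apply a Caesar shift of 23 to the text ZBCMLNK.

WYZJIKH

Z(25): 25+23=48≡22 → W
B(1): 1+23=24 → Y
C(2): 2+23=25 → Z
M(12): 12+23=35≡9 → J
L(11): 11+23=34≡8 → I
N(13): 13+23=36≡10 → K
K(10): 10+23=33≡7 → H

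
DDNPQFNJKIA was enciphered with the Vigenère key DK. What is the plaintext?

ATKFNVKZHYX

Repeat the key across the ciphertext: DKDKDKDKDKD
D(3)−D(3): 0 → A
D(3)−K(10): -7≡19 → T
N(13)−D(3): 10 → K
P(15)−K(10): 5 → F
Q(16)−D(3): 13 → N
F(5)−K(10): -5≡21 → V
N(13)−D(3): 10 → K
J(9)−K(10): -1≡25 → Z
K(10)−D(3): 7 → H
I(8)−K(10): -2≡24 → Y
A(0)−D(3): -3≡23 → X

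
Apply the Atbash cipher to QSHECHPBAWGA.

Q(16) → J(9)
S(18) → H(7)
H(7) → S(18)
E(4) → V(21)
C(2) → X(23)
H(7) → S(18)
P(15) → K(10)
B(1) → Y(24)
A(0) → Z(25)
W(22) → D(3)
G(6) → T(19)
A(0) → Z(25)

JHSVXSKYZDTZ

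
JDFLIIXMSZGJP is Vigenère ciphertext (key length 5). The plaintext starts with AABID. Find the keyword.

Subtract each crib letter from the matching ciphertext letter (mod 26):
J(9)−A(0)=9 → J
D(3)−A(0)=3 → D
F(5)−B(1)=4 → E
L(11)−I(8)=3 → D
I(8)−D(3)=5 → F

JDEDF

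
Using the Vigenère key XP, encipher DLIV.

AAFK

Repeat the key across the message: XPXP
D(3)+X(23): 26≡0 → A
L(11)+P(15): 26≡0 → A
I(8)+X(23): 31≡5 → F
V(21)+P(15): 36≡10 → K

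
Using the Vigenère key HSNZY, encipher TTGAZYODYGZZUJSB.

Repeat the key across the message: HSNZYHSNZYHSNZYH
T(19)+H(7): 26≡0 → A
T(19)+S(18): 37≡11 → L
G(6)+N(13): 19 → T
A(0)+Z(25): 25 → Z
Z(25)+Y(24): 49≡23 → X
Y(24)+H(7): 31≡5 → F
O(14)+S(18): 32≡6 → G
D(3)+N(13): 16 → Q
Y(24)+Z(25): 49≡23 → X
G(6)+Y(24): 30≡4 → E
Z(25)+H(7): 32≡6 → G
Z(25)+S(18): 43≡17 → R
U(20)+N(13): 33≡7 → H
J(9)+Z(25): 34≡8 → I
S(18)+Y(24): 42≡16 → Q
B(1)+H(7): 8 → I

ALTZXFGQXEGRHIQI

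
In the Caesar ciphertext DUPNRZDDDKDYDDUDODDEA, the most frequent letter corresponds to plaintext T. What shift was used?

The most frequent ciphertext letter is D (appears 10 times).
D is position 3; T is position 19.
Shift = -16≡10.

10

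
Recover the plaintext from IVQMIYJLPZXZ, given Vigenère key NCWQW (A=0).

VTUWMLHPZDKX

Repeat the key across the ciphertext: NCWQWNCWQWNC
I(8)−N(13): -5≡21 → V
V(21)−C(2): 19 → T
Q(16)−W(22): -6≡20 → U
M(12)−Q(16): -4≡22 → W
I(8)−W(22): -14≡12 → M
Y(24)−N(13): 11 → L
J(9)−C(2): 7 → H
L(11)−W(22): -11≡15 → P
P(15)−Q(16): -1≡25 → Z
Z(25)−W(22): 3 → D
X(23)−N(13): 10 → K
Z(25)−C(2): 23 → X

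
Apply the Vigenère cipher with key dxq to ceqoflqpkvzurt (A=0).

fbgrcbtmaywkuq

Repeat the key across the message: dxqdxqdxqdxqdx
c(2)+d(3): 5 → f
e(4)+x(23): 27≡1 → b
q(16)+q(16): 32≡6 → g
o(14)+d(3): 17 → r
f(5)+x(23): 28≡2 → c
l(11)+q(16): 27≡1 → b
q(16)+d(3): 19 → t
p(15)+x(23): 38≡12 → m
k(10)+q(16): 26≡0 → a
v(21)+d(3): 24 → y
z(25)+x(23): 48≡22 → w
u(20)+q(16): 36≡10 → k
r(17)+d(3): 20 → u
t(19)+x(23): 42≡16 → q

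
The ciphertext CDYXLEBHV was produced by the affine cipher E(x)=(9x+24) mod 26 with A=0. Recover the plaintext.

MPAXNSJBR

The inverse of 9 mod 26 is 3, since 9·3=27≡1. Apply D(y)=3·(y−24) mod 26:
C(2): 3·(2−24)=-66≡12 → M
D(3): 3·(3−24)=-63≡15 → P
Y(24): 3·(24−24)=0 → A
X(23): 3·(23−24)=-3≡23 → X
L(11): 3·(11−24)=-39≡13 → N
E(4): 3·(4−24)=-60≡18 → S
B(1): 3·(1−24)=-69≡9 → J
H(7): 3·(7−24)=-51≡1 → B
V(21): 3·(21−24)=-9≡17 → R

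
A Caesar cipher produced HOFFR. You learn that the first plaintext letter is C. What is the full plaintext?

From the crib: H(7)−C(2)=5, so the shift is 5.
Subtract 5 from each ciphertext letter:
H(7): 7−5=2 → C
O(14): 14−5=9 → J
F(5): 5−5=0 → A
F(5): 5−5=0 → A
R(17): 17−5=12 → M

CJAAM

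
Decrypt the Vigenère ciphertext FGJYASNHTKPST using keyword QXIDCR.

PJBVYBXKLHNBD

Repeat the key across the ciphertext: QXIDCRQXIDCRQ
F(5)−Q(16): -11≡15 → P
G(6)−X(23): -17≡9 → J
J(9)−I(8): 1 → B
Y(24)−D(3): 21 → V
A(0)−C(2): -2≡24 → Y
S(18)−R(17): 1 → B
N(13)−Q(16): -3≡23 → X
H(7)−X(23): -16≡10 → K
T(19)−I(8): 11 → L
K(10)−D(3): 7 → H
P(15)−C(2): 13 → N
S(18)−R(17): 1 → B
T(19)−Q(16): 3 → D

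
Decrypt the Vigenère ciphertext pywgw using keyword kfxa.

Repeat the key across the ciphertext: kfxak
p(15)−k(10): 5 → f
y(24)−f(5): 19 → t
w(22)−x(23): -1≡25 → z
g(6)−a(0): 6 → g
w(22)−k(10): 12 → m

ftzgm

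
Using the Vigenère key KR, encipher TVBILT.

Repeat the key across the message: KRKRKR
T(19)+K(10): 29≡3 → D
V(21)+R(17): 38≡12 → M
B(1)+K(10): 11 → L
I(8)+R(17): 25 → Z
L(11)+K(10): 21 → V
T(19)+R(17): 36≡10 → K

DMLZVK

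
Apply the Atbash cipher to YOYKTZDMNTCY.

BLBPGAWNMGXB

Y(24) → B(1)
O(14) → L(11)
Y(24) → B(1)
K(10) → P(15)
T(19) → G(6)
Z(25) → A(0)
D(3) → W(22)
M(12) → N(13)
N(13) → M(12)
T(19) → G(6)
C(2) → X(23)
Y(24) → B(1)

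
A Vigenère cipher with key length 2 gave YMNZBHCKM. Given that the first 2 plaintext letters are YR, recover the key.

Subtract each crib letter from the matching ciphertext letter (mod 26):
Y(24)−Y(24)=0 → A
M(12)−R(17)=-5≡21 → V

AV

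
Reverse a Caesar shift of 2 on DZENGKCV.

D(3): 3−2=1 → B
Z(25): 25−2=23 → X
E(4): 4−2=2 → C
N(13): 13−2=11 → L
G(6): 6−2=4 → E
K(10): 10−2=8 → I
C(2): 2−2=0 → A
V(21): 21−2=19 → T

BXCLEIAT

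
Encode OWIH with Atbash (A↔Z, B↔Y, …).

O(14) → L(11)
W(22) → D(3)
I(8) → R(17)
H(7) → S(18)

LDRS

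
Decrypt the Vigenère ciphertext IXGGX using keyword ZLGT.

Repeat the key across the ciphertext: ZLGTZ
I(8)−Z(25): -17≡9 → J
X(23)−L(11): 12 → M
G(6)−G(6): 0 → A
G(6)−T(19): -13≡13 → N
X(23)−Z(25): -2≡24 → Y

JMANY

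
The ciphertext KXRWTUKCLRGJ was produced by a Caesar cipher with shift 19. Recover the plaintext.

K(10): 10−19=-9≡17 → R
X(23): 23−19=4 → E
R(17): 17−19=-2≡24 → Y
W(22): 22−19=3 → D
T(19): 19−19=0 → A
U(20): 20−19=1 → B
K(10): 10−19=-9≡17 → R
C(2): 2−19=-17≡9 → J
L(11): 11−19=-8≡18 → S
R(17): 17−19=-2≡24 → Y
G(6): 6−19=-13≡13 → N
J(9): 9−19=-10≡16 → Q

REYDABRJSYNQ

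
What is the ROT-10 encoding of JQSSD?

J(9): 9+10=19 → T
Q(16): 16+10=26≡0 → A
S(18): 18+10=28≡2 → C
S(18): 18+10=28≡2 → C
D(3): 3+10=13 → N

TACCN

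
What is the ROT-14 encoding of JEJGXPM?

J(9): 9+14=23 → X
E(4): 4+14=18 → S
J(9): 9+14=23 → X
G(6): 6+14=20 → U
X(23): 23+14=37≡11 → L
P(15): 15+14=29≡3 → D
M(12): 12+14=26≡0 → A

XSXULDA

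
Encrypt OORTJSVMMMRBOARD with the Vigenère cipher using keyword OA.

COFTXSJMAMFBCAFD

Repeat the key across the message: OAOAOAOAOAOAOAOA
O(14)+O(14): 28≡2 → C
O(14)+A(0): 14 → O
R(17)+O(14): 31≡5 → F
T(19)+A(0): 19 → T
J(9)+O(14): 23 → X
S(18)+A(0): 18 → S
V(21)+O(14): 35≡9 → J
M(12)+A(0): 12 → M
M(12)+O(14): 26≡0 → A
M(12)+A(0): 12 → M
R(17)+O(14): 31≡5 → F
B(1)+A(0): 1 → B
O(14)+O(14): 28≡2 → C
A(0)+A(0): 0 → A
R(17)+O(14): 31≡5 → F
D(3)+A(0): 3 → D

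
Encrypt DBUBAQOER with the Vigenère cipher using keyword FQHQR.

Repeat the key across the message: FQHQRFQHQ
D(3)+F(5): 8 → I
B(1)+Q(16): 17 → R
U(20)+H(7): 27≡1 → B
B(1)+Q(16): 17 → R
A(0)+R(17): 17 → R
Q(16)+F(5): 21 → V
O(14)+Q(16): 30≡4 → E
E(4)+H(7): 11 → L
R(17)+Q(16): 33≡7 → H

IRBRRVELH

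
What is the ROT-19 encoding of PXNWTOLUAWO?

P(15): 15+19=34≡8 → I
X(23): 23+19=42≡16 → Q
N(13): 13+19=32≡6 → G
W(22): 22+19=41≡15 → P
T(19): 19+19=38≡12 → M
O(14): 14+19=33≡7 → H
L(11): 11+19=30≡4 → E
U(20): 20+19=39≡13 → N
A(0): 0+19=19 → T
W(22): 22+19=41≡15 → P
O(14): 14+19=33≡7 → H

IQGPMHENTPH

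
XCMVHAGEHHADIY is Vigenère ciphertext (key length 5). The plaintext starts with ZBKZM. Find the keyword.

Subtract each crib letter from the matching ciphertext letter (mod 26):
X(23)−Z(25)=-2≡24 → Y
C(2)−B(1)=1 → B
M(12)−K(10)=2 → C
V(21)−Z(25)=-4≡22 → W
H(7)−M(12)=-5≡21 → V

YBCWV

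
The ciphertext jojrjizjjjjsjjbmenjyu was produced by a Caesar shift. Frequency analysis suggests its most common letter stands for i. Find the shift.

The most frequent ciphertext letter is j (appears 10 times).
j is position 9; i is position 8.
Shift = 1.

1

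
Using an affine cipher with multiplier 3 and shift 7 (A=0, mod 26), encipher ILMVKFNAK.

I(8): 3·8+7=31≡5 → F
L(11): 3·11+7=40≡14 → O
M(12): 3·12+7=43≡17 → R
V(21): 3·21+7=70≡18 → S
K(10): 3·10+7=37≡11 → L
F(5): 3·5+7=22 → W
N(13): 3·13+7=46≡20 → U
A(0): 3·0+7=7 → H
K(10): 3·10+7=37≡11 → L

FORSLWUHL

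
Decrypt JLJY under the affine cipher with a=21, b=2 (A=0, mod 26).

The inverse of 21 mod 26 is 5, since 21·5=105≡1. Apply D(y)=5·(y−2) mod 26:
J(9): 5·(9−2)=35≡9 → J
L(11): 5·(11−2)=45≡19 → T
J(9): 5·(9−2)=35≡9 → J
Y(24): 5·(24−2)=110≡6 → G

JTJG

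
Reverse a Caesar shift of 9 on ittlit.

i(8): 8−9=-1≡25 → z
t(19): 19−9=10 → k
t(19): 19−9=10 → k
l(11): 11−9=2 → c
i(8): 8−9=-1≡25 → z
t(19): 19−9=10 → k

zkkczk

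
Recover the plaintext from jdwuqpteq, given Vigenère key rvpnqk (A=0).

Repeat the key across the ciphertext: rvpnqkrvp
j(9)−r(17): -8≡18 → s
d(3)−v(21): -18≡8 → i
w(22)−p(15): 7 → h
u(20)−n(13): 7 → h
q(16)−q(16): 0 → a
p(15)−k(10): 5 → f
t(19)−r(17): 2 → c
e(4)−v(21): -17≡9 → j
q(16)−p(15): 1 → b

sihhafcjb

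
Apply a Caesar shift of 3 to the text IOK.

LRN

I(8): 8+3=11 → L
O(14): 14+3=17 → R
K(10): 10+3=13 → N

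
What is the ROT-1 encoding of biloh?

cjmpi

b(1): 1+1=2 → c
i(8): 8+1=9 → j
l(11): 11+1=12 → m
o(14): 14+1=15 → p
h(7): 7+1=8 → i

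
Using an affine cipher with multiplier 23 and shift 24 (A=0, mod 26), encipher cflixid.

sjrahap

c(2): 23·2+24=70≡18 → s
f(5): 23·5+24=139≡9 → j
l(11): 23·11+24=277≡17 → r
i(8): 23·8+24=208≡0 → a
x(23): 23·23+24=553≡7 → h
i(8): 23·8+24=208≡0 → a
d(3): 23·3+24=93≡15 → p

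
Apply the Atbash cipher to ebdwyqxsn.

vywdbjchm

e(4) → v(21)
b(1) → y(24)
d(3) → w(22)
w(22) → d(3)
y(24) → b(1)
q(16) → j(9)
x(23) → c(2)
s(18) → h(7)
n(13) → m(12)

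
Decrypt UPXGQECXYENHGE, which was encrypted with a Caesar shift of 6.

U(20): 20−6=14 → O
P(15): 15−6=9 → J
X(23): 23−6=17 → R
G(6): 6−6=0 → A
Q(16): 16−6=10 → K
E(4): 4−6=-2≡24 → Y
C(2): 2−6=-4≡22 → W
X(23): 23−6=17 → R
Y(24): 24−6=18 → S
E(4): 4−6=-2≡24 → Y
N(13): 13−6=7 → H
H(7): 7−6=1 → B
G(6): 6−6=0 → A
E(4): 4−6=-2≡24 → Y

OJRAKYWRSYHBAY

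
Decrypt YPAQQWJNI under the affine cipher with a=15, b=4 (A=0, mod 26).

KZYGGWJLC

The inverse of 15 mod 26 is 7, since 15·7=105≡1. Apply D(y)=7·(y−4) mod 26:
Y(24): 7·(24−4)=140≡10 → K
P(15): 7·(15−4)=77≡25 → Z
A(0): 7·(0−4)=-28≡24 → Y
Q(16): 7·(16−4)=84≡6 → G
Q(16): 7·(16−4)=84≡6 → G
W(22): 7·(22−4)=126≡22 → W
J(9): 7·(9−4)=35≡9 → J
N(13): 7·(13−4)=63≡11 → L
I(8): 7·(8−4)=28≡2 → C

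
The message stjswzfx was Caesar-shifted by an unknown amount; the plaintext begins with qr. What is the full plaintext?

From the crib: s(18)−q(16)=2, so the shift is 2.
Subtract 2 from each ciphertext letter:
s(18): 18−2=16 → q
t(19): 19−2=17 → r
j(9): 9−2=7 → h
s(18): 18−2=16 → q
w(22): 22−2=20 → u
z(25): 25−2=23 → x
f(5): 5−2=3 → d
x(23): 23−2=21 → v

qrhquxdv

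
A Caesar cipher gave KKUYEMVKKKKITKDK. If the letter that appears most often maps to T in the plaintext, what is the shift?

17

The most frequent ciphertext letter is K (appears 8 times).
K is position 10; T is position 19.
Shift = -9≡17.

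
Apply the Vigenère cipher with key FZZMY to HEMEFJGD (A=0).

MDLQDOFC

Repeat the key across the message: FZZMYFZZ
H(7)+F(5): 12 → M
E(4)+Z(25): 29≡3 → D
M(12)+Z(25): 37≡11 → L
E(4)+M(12): 16 → Q
F(5)+Y(24): 29≡3 → D
J(9)+F(5): 14 → O
G(6)+Z(25): 31≡5 → F
D(3)+Z(25): 28≡2 → C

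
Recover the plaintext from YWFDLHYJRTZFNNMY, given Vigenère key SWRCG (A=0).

GAOBFPCSPNHJWLGG

Repeat the key across the ciphertext: SWRCGSWRCGSWRCGS
Y(24)−S(18): 6 → G
W(22)−W(22): 0 → A
F(5)−R(17): -12≡14 → O
D(3)−C(2): 1 → B
L(11)−G(6): 5 → F
H(7)−S(18): -11≡15 → P
Y(24)−W(22): 2 → C
J(9)−R(17): -8≡18 → S
R(17)−C(2): 15 → P
T(19)−G(6): 13 → N
Z(25)−S(18): 7 → H
F(5)−W(22): -17≡9 → J
N(13)−R(17): -4≡22 → W
N(13)−C(2): 11 → L
M(12)−G(6): 6 → G
Y(24)−S(18): 6 → G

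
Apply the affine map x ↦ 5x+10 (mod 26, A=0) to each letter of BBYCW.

B(1): 5·1+10=15 → P
B(1): 5·1+10=15 → P
Y(24): 5·24+10=130≡0 → A
C(2): 5·2+10=20 → U
W(22): 5·22+10=120≡16 → Q

PPAUQ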